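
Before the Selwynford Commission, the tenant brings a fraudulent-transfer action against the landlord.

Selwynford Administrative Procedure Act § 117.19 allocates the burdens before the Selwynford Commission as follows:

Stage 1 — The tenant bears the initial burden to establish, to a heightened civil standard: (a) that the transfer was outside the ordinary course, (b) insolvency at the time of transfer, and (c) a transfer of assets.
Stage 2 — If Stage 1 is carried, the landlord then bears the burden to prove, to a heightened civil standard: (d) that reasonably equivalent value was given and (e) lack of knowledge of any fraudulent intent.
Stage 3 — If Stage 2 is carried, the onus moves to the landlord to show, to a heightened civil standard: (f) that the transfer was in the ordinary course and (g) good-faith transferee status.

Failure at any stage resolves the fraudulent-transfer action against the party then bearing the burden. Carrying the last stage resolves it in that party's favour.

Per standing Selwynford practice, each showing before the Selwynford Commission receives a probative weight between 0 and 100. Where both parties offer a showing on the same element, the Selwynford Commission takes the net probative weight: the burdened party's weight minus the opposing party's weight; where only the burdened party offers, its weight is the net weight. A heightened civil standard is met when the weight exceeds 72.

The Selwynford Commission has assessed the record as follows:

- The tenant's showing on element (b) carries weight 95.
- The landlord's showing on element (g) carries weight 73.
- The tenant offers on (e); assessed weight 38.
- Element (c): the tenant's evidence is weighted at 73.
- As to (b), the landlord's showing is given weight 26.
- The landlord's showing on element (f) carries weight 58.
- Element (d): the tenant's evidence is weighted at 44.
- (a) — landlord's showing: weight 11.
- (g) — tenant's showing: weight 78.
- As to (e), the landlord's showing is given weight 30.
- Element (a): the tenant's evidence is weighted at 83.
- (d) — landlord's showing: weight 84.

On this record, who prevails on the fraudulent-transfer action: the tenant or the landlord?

Stage 1 (tenant, a heightened civil standard, weight exceeds 72): (a) net 83−11=72 ≤ 72 — fails; (b) net 95−26=69 ≤ 72 — fails; (c) 73 > 72 — meets.
  The tenant does not carry Stage 1.
So the landlord prevails.

landlord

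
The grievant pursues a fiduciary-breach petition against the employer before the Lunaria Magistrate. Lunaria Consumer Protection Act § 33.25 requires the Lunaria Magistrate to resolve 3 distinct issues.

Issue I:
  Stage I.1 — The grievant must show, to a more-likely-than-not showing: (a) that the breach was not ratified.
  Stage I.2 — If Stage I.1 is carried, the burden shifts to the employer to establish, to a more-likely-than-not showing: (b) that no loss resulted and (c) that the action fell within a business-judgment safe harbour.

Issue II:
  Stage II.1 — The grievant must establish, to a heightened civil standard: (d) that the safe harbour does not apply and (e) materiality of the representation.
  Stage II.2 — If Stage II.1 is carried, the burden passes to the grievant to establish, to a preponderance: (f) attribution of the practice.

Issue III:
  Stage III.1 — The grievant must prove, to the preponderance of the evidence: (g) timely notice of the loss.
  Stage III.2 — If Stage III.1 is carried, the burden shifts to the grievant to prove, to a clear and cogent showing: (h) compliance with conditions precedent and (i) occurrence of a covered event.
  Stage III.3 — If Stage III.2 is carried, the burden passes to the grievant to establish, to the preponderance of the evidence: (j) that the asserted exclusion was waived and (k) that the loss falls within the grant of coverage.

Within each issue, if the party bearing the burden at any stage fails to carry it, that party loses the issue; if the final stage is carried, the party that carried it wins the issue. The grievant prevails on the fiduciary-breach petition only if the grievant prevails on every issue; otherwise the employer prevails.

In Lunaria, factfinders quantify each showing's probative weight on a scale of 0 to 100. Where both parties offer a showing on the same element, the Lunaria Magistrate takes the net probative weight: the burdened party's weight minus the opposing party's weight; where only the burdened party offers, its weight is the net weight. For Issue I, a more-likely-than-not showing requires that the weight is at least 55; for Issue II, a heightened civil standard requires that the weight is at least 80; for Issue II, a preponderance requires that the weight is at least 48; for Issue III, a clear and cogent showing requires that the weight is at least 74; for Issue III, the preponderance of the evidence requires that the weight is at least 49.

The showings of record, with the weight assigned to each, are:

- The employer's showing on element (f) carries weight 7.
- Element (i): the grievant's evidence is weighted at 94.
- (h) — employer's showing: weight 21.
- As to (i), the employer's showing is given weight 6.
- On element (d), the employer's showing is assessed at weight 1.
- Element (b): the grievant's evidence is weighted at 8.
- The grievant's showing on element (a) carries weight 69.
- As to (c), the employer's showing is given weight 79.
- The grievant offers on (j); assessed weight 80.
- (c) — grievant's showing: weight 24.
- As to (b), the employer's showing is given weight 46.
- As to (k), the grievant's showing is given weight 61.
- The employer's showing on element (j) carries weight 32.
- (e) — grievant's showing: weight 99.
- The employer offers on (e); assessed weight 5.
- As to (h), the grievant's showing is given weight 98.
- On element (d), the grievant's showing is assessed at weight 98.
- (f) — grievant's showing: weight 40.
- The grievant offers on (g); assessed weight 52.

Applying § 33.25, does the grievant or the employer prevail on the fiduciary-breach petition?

— Issue I —
At Stage I.1 the grievant must meet a more-likely-than-not showing (weight is at least 55): on (a) the weight is 69, ≥ 55, so (a) meets the standard.
  Stage I.1 is satisfied; the onus moves to the employer.
At Stage I.2 the employer must meet a more-likely-than-not showing (weight is at least 55): on (b) the weight is 46 less the opposing 8 gives net 38, which does not reach 55, so (b) does not meet the standard; on (c) the weight is 79 less the opposing 24 gives net 55, which does reach 55, so (c) meets the standard.
  Not every element is met, so the employer fails to carry Stage I.2.
The analysis ends at Stage I.2; the grievant prevails on this issue.
— Issue II —
Stage II.1 — burden on grievant; standard: a heightened civil standard (weight is at least 80).
    (d): 98 − 1 = 97 ≥ 80 [met]
    (e): 99 − 5 = 94 ≥ 80 [met]
  Stage II.1 is satisfied; the grievant continues to bear the burden.
Stage II.2 — burden on grievant; standard: a preponderance (weight is at least 48).
    (f): 40 − 7 = 33 < 48 [not met]
  Stage II.2 not carried; the grievant fails its burden.
So the employer prevails on this issue.
— Issue III —
At Stage III.1 the grievant must meet the preponderance of the evidence (weight is at least 49): on (g) the weight is 52, ≥ 49, so (g) meets the standard.
  All elements met. The grievant retains the burden for Stage III.2.
At Stage III.2 the grievant must meet a clear and cogent showing (weight is at least 74): on (h) the weight is 98 less the opposing 21 gives net 77, which does reach 74, so (h) meets the standard; on (i) the weight is 94 less the opposing 6 gives net 88, which does reach 74, so (i) meets the standard.
  Stage III.2 is satisfied; the grievant continues to bear the burden.
At Stage III.3 the grievant must meet the preponderance of the evidence (weight is at least 49): on (j) the weight is 80 less the opposing 32 gives net 48, < 49, so (j) does not meet the standard; on (k) the weight is 61, ≥ 49, so (k) meets the standard.
  Stage III.3 not carried; the grievant fails its burden.
The analysis ends at Stage III.3; the employer prevails on this issue.
Per-issue: Issue I → grievant; Issue II → employer; Issue III → employer. The grievant must prevail on every issue; overall, the employer prevails.

employer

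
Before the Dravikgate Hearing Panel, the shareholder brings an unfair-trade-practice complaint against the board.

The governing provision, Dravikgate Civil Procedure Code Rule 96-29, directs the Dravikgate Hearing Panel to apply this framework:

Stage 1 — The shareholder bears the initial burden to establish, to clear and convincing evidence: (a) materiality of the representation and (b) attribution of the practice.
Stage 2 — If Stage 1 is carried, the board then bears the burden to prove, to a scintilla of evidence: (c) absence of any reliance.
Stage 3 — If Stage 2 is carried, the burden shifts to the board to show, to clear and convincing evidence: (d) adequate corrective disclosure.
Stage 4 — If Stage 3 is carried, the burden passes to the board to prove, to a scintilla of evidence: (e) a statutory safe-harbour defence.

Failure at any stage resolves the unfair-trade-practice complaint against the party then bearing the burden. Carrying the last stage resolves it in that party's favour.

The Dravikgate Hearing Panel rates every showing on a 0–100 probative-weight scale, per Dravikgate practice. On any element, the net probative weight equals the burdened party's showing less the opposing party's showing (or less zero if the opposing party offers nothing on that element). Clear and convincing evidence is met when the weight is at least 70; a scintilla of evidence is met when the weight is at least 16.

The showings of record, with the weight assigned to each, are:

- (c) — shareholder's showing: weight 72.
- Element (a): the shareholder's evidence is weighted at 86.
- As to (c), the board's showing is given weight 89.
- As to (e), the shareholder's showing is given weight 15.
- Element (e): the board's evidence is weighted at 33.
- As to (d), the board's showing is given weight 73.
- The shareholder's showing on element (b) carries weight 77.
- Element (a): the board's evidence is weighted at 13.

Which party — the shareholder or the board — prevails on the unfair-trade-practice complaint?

board

At Stage 1 the shareholder must meet clear and convincing evidence (weight is at least 70): on (a) the weight is 86 less the opposing 13 gives net 73, ≥ 70, so (a) meets the standard; on (b) the weight is 77, which does reach 70, so (b) meets the standard.
  The shareholder carries Stage 1; the board now bears the burden.
At Stage 2 the board must meet a scintilla of evidence (weight is at least 16): on (c) the weight is 89 less the opposing 72 gives net 17, which does reach 16, so (c) meets the standard.
  Stage 2 carried; the burden remains with the board.
At Stage 3 the board must meet clear and convincing evidence (weight is at least 70): on (d) the weight is 73, which does reach 70, so (d) meets the standard.
  Stage 3 carried; the burden remains with the board.
At Stage 4 the board must meet a scintilla of evidence (weight is at least 16): on (e) the weight is 33 less the opposing 15 gives net 18, ≥ 16, so (e) meets the standard.
  Stage 4 carried; the final stage is satisfied.
With every stage satisfied, the board prevails.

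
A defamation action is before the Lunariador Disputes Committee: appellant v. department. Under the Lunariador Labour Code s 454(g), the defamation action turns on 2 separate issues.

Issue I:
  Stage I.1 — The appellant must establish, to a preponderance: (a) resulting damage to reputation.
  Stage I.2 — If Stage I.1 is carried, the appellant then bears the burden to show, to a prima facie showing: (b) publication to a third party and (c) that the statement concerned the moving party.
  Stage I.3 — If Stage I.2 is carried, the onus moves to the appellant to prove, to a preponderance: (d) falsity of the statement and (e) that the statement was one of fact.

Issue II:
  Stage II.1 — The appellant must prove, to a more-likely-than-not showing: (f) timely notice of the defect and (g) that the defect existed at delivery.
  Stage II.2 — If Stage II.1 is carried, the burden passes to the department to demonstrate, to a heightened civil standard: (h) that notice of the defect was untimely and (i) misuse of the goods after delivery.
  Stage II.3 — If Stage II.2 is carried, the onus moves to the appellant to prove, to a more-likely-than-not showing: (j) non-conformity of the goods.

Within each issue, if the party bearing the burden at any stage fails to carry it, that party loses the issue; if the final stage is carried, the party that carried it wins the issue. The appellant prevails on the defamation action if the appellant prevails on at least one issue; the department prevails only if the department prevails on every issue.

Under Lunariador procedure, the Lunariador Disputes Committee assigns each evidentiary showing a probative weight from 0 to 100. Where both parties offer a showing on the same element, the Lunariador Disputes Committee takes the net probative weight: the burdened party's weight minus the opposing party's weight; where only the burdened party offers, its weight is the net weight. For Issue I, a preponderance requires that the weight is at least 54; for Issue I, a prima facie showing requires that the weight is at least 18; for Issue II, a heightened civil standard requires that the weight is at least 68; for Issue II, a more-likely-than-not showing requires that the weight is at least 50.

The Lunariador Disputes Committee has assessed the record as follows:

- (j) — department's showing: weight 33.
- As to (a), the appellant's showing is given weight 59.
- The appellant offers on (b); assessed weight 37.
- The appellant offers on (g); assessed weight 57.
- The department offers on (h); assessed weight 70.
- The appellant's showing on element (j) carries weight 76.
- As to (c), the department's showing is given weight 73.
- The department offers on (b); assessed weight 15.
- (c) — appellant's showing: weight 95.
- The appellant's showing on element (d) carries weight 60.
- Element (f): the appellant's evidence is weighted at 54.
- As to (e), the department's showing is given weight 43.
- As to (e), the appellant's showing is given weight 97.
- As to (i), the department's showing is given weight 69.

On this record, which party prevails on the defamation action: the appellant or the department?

appellant

— Issue I —
Stage I.1 — burden on appellant; standard: a preponderance (weight is at least 54).
    (a): 59 ≥ 54 [met]
  Stage I.1 carried; the burden remains with the appellant.
Stage I.2 — burden on appellant; standard: a prima facie showing (weight is at least 18).
    (b): 37 − 15 = 22 ≥ 18 [met]
    (c): 95 − 73 = 22 ≥ 18 [met]
  Stage I.2 carried; the burden remains with the appellant.
Stage I.3 — burden on appellant; standard: a preponderance (weight is at least 54).
    (d): 60 ≥ 54 [met]
    (e): 97 − 43 = 54 ≥ 54 [met]
  Stage I.3 carried; the final stage is satisfied.
All stages carried — the appellant prevails on this issue.
— Issue II —
Stage II.1 (appellant, a more-likely-than-not showing, weight is at least 50): (f) 54 ≥ 50 — meets; (g) 57 ≥ 50 — meets.
  The appellant carries Stage II.1; the department now bears the burden.
Stage II.2 (department, a heightened civil standard, weight is at least 68): (h) 70 ≥ 68 — meets; (i) 69 ≥ 68 — meets.
  All elements met. The burden passes to the appellant.
Stage II.3 (appellant, a more-likely-than-not showing, weight is at least 50): (j) net 76−33=43 < 50 — fails.
  Not every element is met, so the appellant fails to carry Stage II.3.
The department prevails on this issue.
Per-issue: Issue I → appellant; Issue II → department. The appellant must prevail on at least one issue; overall, the appellant prevails.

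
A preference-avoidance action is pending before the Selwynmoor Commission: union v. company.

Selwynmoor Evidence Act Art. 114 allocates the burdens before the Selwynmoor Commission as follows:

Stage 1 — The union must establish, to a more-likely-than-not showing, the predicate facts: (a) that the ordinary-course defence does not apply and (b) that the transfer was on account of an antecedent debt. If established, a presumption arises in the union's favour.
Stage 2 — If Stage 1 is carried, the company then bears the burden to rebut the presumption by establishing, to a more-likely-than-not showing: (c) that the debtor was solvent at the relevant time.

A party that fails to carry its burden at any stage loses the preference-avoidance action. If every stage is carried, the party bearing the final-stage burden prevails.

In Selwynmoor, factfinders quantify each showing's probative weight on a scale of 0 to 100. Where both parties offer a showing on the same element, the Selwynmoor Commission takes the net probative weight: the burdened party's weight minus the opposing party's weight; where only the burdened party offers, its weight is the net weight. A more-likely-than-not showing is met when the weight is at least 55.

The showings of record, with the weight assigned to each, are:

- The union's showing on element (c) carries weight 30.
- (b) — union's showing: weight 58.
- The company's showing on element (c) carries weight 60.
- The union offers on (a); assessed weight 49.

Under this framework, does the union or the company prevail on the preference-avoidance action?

Stage 1 (union, a more-likely-than-not showing, weight is at least 55): (a) 49 < 55 — fails; (b) 58 ≥ 55 — meets.
  The union does not carry Stage 1.
The analysis ends at Stage 1; the company prevails.

company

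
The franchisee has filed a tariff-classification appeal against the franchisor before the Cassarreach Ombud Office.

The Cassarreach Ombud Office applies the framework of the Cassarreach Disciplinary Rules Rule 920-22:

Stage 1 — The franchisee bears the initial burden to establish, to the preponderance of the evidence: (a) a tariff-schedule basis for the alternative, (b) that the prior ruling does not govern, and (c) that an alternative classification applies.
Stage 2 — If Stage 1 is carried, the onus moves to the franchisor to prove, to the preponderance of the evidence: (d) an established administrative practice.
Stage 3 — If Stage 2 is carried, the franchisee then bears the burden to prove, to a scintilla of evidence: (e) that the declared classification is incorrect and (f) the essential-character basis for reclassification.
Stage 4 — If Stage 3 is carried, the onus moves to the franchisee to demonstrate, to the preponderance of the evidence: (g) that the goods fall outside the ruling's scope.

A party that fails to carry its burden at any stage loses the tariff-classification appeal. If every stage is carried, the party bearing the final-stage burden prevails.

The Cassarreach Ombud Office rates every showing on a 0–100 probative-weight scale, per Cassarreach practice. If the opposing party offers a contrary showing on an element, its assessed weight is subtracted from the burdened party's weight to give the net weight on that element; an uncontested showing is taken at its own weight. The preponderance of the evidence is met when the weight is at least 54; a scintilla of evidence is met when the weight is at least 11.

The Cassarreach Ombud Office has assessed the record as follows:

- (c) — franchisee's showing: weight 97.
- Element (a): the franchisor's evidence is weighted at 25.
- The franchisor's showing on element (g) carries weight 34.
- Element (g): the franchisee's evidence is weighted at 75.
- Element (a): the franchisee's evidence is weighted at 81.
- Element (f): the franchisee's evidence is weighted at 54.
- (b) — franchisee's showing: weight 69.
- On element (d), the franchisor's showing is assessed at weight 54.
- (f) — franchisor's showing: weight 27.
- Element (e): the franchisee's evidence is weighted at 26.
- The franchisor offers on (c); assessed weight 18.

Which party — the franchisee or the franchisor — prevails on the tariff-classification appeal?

At Stage 1 the franchisee must meet the preponderance of the evidence (weight is at least 54): on (a) the weight is 81 less the opposing 25 gives net 56, which does reach 54, so (a) meets the standard; on (b) the weight is 69, ≥ 54, so (b) meets the standard; on (c) the weight is 97 less the opposing 18 gives net 79, ≥ 54, so (c) meets the standard.
  Stage 1 carried; the burden shifts to the franchisor.
At Stage 2 the franchisor must meet the preponderance of the evidence (weight is at least 54): on (d) the weight is 54, ≥ 54, so (d) meets the standard.
  Stage 2 is satisfied; the onus moves to the franchisee.
At Stage 3 the franchisee must meet a scintilla of evidence (weight is at least 11): on (e) the weight is 26, ≥ 11, so (e) meets the standard; on (f) the weight is 54 less the opposing 27 gives net 27, which does reach 11, so (f) meets the standard.
  All elements met. The franchisee retains the burden for Stage 4.
At Stage 4 the franchisee must meet the preponderance of the evidence (weight is at least 54): on (g) the weight is 75 less the opposing 34 gives net 41, < 54, so (g) does not meet the standard.
  The franchisee does not carry Stage 4.
The franchisor prevails.

franchisor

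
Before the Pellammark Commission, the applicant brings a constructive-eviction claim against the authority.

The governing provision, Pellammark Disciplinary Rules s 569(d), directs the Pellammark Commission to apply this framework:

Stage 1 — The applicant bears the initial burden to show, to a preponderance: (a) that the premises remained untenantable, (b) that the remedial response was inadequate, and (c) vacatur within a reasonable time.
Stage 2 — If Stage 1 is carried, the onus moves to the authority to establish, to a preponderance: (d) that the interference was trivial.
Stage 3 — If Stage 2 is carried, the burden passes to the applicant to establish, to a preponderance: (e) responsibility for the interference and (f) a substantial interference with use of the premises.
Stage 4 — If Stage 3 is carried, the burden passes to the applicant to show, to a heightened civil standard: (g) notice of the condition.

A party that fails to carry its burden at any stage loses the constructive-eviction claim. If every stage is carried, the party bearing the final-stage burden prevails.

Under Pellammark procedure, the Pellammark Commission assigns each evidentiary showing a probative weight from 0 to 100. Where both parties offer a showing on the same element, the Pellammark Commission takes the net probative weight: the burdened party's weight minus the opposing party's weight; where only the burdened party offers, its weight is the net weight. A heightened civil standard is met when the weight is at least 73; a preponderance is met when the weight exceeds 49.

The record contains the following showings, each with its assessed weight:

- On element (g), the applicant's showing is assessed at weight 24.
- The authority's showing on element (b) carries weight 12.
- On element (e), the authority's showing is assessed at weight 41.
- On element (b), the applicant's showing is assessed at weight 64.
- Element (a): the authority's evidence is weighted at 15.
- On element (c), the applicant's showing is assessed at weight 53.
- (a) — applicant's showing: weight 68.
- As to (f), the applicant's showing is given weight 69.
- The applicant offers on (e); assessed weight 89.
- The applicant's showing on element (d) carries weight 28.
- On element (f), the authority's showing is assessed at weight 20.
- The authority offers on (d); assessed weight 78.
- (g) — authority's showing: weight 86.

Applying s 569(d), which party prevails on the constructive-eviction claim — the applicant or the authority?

authority

Stage 1 (applicant, a preponderance, weight exceeds 49): (a) net 68−15=53 > 49 — meets; (b) net 64−12=52 > 49 — meets; (c) 53 > 49 — meets.
  Stage 1 carried; the burden shifts to the authority.
Stage 2 (authority, a preponderance, weight exceeds 49): (d) net 78−28=50 > 49 — meets.
  Stage 2 carried; the burden shifts to the applicant.
Stage 3 (applicant, a preponderance, weight exceeds 49): (e) net 89−41=48 ≤ 49 — fails; (f) net 69−20=49 ≤ 49 — fails.
  Not every element is met, so the applicant fails to carry Stage 3.
The authority prevails.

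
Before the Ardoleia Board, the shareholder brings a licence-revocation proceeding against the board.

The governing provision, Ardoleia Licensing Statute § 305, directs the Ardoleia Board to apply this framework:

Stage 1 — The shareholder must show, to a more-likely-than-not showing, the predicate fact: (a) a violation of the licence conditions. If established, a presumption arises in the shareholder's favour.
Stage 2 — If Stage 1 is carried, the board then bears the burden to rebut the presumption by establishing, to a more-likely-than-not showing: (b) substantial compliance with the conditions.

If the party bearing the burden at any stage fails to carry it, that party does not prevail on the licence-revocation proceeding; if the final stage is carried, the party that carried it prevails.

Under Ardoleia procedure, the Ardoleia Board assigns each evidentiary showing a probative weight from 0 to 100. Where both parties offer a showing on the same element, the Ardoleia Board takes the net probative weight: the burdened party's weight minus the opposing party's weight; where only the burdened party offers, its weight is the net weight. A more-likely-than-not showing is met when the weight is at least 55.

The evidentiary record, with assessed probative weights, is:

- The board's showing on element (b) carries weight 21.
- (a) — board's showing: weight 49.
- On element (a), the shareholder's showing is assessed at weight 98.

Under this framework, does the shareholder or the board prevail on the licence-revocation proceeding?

board

Stage 1 — burden on shareholder; standard: a more-likely-than-not showing (weight is at least 55).
    (a): 98 − 49 = 49 < 55 [not met]
  The shareholder does not carry Stage 1.
The board prevails.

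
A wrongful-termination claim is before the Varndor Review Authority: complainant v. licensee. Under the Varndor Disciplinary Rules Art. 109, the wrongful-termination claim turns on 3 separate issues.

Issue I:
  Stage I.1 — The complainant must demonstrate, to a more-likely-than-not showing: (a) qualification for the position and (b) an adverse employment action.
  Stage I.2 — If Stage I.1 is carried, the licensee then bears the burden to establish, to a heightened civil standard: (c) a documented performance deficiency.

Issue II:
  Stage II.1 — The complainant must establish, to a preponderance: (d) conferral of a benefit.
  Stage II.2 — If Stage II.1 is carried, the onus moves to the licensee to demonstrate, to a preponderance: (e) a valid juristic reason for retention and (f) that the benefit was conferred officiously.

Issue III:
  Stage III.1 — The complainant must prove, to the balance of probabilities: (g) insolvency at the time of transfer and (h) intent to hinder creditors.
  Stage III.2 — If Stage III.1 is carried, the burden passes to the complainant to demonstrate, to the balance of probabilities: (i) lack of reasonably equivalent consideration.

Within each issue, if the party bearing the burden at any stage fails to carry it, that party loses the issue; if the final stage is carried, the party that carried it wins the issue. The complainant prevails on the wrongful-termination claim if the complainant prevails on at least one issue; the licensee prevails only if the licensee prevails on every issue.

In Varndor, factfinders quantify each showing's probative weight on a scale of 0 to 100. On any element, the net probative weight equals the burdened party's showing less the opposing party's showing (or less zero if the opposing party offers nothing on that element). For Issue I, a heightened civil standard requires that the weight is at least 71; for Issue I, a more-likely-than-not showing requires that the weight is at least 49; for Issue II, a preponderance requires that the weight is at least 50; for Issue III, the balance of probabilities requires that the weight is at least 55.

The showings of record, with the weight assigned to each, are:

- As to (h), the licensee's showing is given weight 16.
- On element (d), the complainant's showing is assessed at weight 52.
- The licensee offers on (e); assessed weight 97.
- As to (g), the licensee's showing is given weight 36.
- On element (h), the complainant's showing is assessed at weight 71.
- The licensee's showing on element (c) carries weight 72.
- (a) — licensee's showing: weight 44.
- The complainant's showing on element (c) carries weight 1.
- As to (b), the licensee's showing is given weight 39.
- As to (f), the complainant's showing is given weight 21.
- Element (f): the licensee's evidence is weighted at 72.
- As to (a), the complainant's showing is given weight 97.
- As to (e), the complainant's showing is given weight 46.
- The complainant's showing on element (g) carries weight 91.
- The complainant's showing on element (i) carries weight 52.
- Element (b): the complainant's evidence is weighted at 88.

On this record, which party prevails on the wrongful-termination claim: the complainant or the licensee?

licensee

— Issue I —
Stage I.1 — burden on complainant; standard: a more-likely-than-not showing (weight is at least 49).
    (a): 97 − 44 = 53 ≥ 49 [met]
    (b): 88 − 39 = 49 ≥ 49 [met]
  Stage I.1 is satisfied; the onus moves to the licensee.
Stage I.2 — burden on licensee; standard: a heightened civil standard (weight is at least 71).
    (c): 72 − 1 = 71 ≥ 71 [met]
  The licensee carries the last stage.
With every stage satisfied, the licensee prevails on this issue.
— Issue II —
Stage II.1 (complainant, a preponderance, weight is at least 50): (d) 52 ≥ 50 — meets.
  The complainant carries Stage II.1; the licensee now bears the burden.
Stage II.2 (licensee, a preponderance, weight is at least 50): (e) net 97−46=51 ≥ 50 — meets; (f) net 72−21=51 ≥ 50 — meets.
  Stage II.2 carried; the final stage is satisfied.
All stages carried — the licensee prevails on this issue.
— Issue III —
At Stage III.1 the complainant must meet the balance of probabilities (weight is at least 55): on (g) the weight is 91 less the opposing 36 gives net 55, which does reach 55, so (g) meets the standard; on (h) the weight is 71 less the opposing 16 gives net 55, which does reach 55, so (h) meets the standard.
  Stage III.1 carried; the burden remains with the complainant.
At Stage III.2 the complainant must meet the balance of probabilities (weight is at least 55): on (i) the weight is 52, < 55, so (i) does not meet the standard.
  Not every element is met, so the complainant fails to carry Stage III.2.
The analysis ends at Stage III.2; the licensee prevails on this issue.
Per-issue: Issue I → licensee; Issue II → licensee; Issue III → licensee. The complainant must prevail on at least one issue; overall, the licensee prevails.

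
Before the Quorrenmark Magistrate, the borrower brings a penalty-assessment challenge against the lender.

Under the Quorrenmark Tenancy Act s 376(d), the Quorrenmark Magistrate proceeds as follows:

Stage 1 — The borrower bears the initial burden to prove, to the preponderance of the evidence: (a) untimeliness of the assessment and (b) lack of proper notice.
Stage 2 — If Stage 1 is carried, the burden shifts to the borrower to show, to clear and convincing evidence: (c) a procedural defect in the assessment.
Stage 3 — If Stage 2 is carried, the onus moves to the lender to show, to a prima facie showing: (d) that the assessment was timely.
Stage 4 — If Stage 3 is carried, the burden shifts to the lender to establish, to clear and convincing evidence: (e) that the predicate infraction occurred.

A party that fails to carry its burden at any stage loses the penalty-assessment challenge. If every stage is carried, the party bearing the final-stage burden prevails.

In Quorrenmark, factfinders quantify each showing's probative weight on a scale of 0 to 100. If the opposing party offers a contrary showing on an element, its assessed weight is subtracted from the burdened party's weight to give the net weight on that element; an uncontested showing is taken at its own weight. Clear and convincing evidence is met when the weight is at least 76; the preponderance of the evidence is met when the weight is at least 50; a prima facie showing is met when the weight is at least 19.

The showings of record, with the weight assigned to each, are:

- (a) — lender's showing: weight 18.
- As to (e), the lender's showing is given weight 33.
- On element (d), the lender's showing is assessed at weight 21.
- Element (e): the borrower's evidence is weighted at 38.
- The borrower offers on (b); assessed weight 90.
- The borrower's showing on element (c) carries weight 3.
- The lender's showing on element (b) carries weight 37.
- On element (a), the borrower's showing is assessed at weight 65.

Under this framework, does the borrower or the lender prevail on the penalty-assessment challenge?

At Stage 1 the borrower must meet the preponderance of the evidence (weight is at least 50): on (a) the weight is 65 less the opposing 18 gives net 47, < 50, so (a) does not meet the standard; on (b) the weight is 90 less the opposing 37 gives net 53, ≥ 50, so (b) meets the standard.
  Not every element is met, so the borrower fails to carry Stage 1.
So the lender prevails.

lender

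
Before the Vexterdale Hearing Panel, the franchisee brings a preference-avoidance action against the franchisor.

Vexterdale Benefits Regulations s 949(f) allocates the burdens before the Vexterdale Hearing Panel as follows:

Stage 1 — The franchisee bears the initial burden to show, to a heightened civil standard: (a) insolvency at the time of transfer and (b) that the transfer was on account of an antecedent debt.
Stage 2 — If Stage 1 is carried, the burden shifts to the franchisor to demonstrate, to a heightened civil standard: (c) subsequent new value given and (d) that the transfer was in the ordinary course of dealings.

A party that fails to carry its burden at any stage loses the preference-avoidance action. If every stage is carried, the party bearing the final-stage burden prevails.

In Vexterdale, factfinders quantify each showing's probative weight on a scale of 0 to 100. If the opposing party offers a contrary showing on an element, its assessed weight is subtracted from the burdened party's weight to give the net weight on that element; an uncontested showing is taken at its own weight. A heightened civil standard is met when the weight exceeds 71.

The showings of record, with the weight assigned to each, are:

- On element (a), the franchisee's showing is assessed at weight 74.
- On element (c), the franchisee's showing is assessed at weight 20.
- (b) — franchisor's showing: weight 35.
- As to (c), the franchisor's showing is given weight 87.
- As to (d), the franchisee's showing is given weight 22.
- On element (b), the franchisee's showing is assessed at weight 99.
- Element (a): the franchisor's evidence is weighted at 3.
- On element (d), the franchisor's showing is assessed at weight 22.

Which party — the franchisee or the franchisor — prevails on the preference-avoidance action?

At Stage 1 the franchisee must meet a heightened civil standard (weight exceeds 71): on (a) the weight is 74 less the opposing 3 gives net 71, which does not exceed 71, so (a) does not meet the standard; on (b) the weight is 99 less the opposing 35 gives net 64, which does not exceed 71, so (b) does not meet the standard.
  Not every element is met, so the franchisee fails to carry Stage 1.
So the franchisor prevails.

franchisor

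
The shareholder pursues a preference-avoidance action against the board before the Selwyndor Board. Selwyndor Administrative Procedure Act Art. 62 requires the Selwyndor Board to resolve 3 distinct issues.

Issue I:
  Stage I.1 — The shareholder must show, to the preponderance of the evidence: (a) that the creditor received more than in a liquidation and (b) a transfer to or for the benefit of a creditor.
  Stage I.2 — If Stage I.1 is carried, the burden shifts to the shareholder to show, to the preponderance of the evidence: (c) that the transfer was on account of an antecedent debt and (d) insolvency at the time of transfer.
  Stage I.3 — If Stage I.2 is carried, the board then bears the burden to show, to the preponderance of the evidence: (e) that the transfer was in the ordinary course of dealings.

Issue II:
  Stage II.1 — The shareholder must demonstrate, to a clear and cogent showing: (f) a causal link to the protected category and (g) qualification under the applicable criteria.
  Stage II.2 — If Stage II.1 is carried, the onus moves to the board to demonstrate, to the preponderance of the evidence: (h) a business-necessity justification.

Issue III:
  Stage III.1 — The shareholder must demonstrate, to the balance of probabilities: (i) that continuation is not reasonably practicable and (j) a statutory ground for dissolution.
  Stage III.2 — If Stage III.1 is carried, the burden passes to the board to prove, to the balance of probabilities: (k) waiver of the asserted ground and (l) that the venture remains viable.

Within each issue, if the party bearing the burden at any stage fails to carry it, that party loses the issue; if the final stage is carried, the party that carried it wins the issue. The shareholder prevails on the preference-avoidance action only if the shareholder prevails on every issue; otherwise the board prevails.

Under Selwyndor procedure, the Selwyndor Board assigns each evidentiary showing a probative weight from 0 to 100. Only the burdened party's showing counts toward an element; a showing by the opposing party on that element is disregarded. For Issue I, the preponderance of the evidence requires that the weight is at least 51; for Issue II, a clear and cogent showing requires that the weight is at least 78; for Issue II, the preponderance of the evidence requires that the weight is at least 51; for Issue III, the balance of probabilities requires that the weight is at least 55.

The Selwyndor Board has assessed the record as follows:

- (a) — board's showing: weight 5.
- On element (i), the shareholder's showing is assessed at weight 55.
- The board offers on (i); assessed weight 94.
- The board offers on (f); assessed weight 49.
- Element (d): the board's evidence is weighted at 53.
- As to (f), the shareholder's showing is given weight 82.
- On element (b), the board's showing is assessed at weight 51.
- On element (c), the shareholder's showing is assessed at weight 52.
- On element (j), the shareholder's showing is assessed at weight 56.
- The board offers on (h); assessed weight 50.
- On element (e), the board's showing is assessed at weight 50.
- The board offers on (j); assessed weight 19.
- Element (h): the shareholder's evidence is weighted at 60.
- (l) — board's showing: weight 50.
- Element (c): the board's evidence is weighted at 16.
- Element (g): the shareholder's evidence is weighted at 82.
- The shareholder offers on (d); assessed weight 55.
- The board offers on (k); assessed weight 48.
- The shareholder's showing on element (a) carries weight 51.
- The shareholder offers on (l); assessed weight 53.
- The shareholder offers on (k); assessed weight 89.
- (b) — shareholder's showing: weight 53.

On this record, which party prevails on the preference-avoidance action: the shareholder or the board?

— Issue I —
Stage I.1 — burden on shareholder; standard: the preponderance of the evidence (weight is at least 51).
    (a): 51 (board's 5 disregarded) ≥ 51 [met]
    (b): 53 (board's 51 disregarded) ≥ 51 [met]
  Stage I.1 is satisfied; the shareholder continues to bear the burden.
Stage I.2 — burden on shareholder; standard: the preponderance of the evidence (weight is at least 51).
    (c): 52 (board's 16 disregarded) ≥ 51 [met]
    (d): 55 (board's 53 disregarded) ≥ 51 [met]
  Stage I.2 is satisfied; the onus moves to the board.
Stage I.3 — burden on board; standard: the preponderance of the evidence (weight is at least 51).
    (e): 50 < 51 [not met]
  The board does not carry Stage I.3.
So the shareholder prevails on this issue.
— Issue II —
Stage II.1 — burden on shareholder; standard: a clear and cogent showing (weight is at least 78).
    (f): 82 (board's 49 disregarded) ≥ 78 [met]
    (g): 82 ≥ 78 [met]
  All elements met. The burden passes to the board.
Stage II.2 — burden on board; standard: the preponderance of the evidence (weight is at least 51).
    (h): 50 (shareholder's 60 disregarded) < 51 [not met]
  The board does not carry Stage II.2.
So the shareholder prevails on this issue.
— Issue III —
At Stage III.1 the shareholder must meet the balance of probabilities (weight is at least 55): on (i) the weight is 55 (the board's 94 is given no effect), which does reach 55, so (i) meets the standard; on (j) the weight is 56 (the board's 19 is given no effect), which does reach 55, so (j) meets the standard.
  All elements met. The burden passes to the board.
At Stage III.2 the board must meet the balance of probabilities (weight is at least 55): on (k) the weight is 48 (the shareholder's 89 is given no effect), which does not reach 55, so (k) does not meet the standard; on (l) the weight is 50 (the shareholder's 53 is given no effect), < 55, so (l) does not meet the standard.
  Not every element is met, so the board fails to carry Stage III.2.
The shareholder prevails on this issue.
Per-issue: Issue I → shareholder; Issue II → shareholder; Issue III → shareholder. The shareholder must prevail on every issue; overall, the shareholder prevails.

shareholder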